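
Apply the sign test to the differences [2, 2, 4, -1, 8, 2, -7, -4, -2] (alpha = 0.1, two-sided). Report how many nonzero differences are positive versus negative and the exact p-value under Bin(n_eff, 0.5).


Step 1: Discard zero differences. Original n = 9; n_eff = number of nonzero differences = 9.
Nonzero differences (with sign): +2, +2, +4, -1, +8, +2, -7, -4, -2
Step 2: Count signs: positive = 5, negative = 4.
Step 3: Under H0: P(positive) = 0.5, so the number of positives S ~ Bin(9, 0.5).
Step 4: Two-sided exact p-value = sum of Bin(9,0.5) probabilities at or below the observed probability = 1.000000.
Step 5: alpha = 0.1. fail to reject H0.

n_eff = 9, pos = 5, neg = 4, p = 1.000000, fail to reject H0.


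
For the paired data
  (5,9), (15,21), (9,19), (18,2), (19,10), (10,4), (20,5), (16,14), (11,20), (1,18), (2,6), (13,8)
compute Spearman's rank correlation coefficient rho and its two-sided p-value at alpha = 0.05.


Step 1: Rank x and y separately (midranks; no ties here).
rank(x): 5->3, 15->8, 9->4, 18->10, 19->11, 10->5, 20->12, 16->9, 11->6, 1->1, 2->2, 13->7
rank(y): 9->6, 21->12, 19->10, 2->1, 10->7, 4->2, 5->3, 14->8, 20->11, 18->9, 6->4, 8->5
Step 2: d_i = R_x(i) - R_y(i); compute d_i^2.
  (3-6)^2=9, (8-12)^2=16, (4-10)^2=36, (10-1)^2=81, (11-7)^2=16, (5-2)^2=9, (12-3)^2=81, (9-8)^2=1, (6-11)^2=25, (1-9)^2=64, (2-4)^2=4, (7-5)^2=4
sum(d^2) = 346.
Step 3: rho = 1 - 6*346 / (12*(12^2 - 1)) = 1 - 2076/1716 = -0.209790.
Step 4: Under H0, t = rho * sqrt((n-2)/(1-rho^2)) = -0.6785 ~ t(10).
Step 5: Two-sided p-value from the t-distribution with 10 df = 0.512841.
Step 6: alpha = 0.05. fail to reject H0.

rho = -0.2098, p = 0.512841, fail to reject H0 at alpha = 0.05.


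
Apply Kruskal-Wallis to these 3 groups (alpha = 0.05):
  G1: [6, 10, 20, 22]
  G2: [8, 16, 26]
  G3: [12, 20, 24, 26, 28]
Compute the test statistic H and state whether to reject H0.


Step 1: Combine all N = 12 observations and assign midranks.
sorted (value, group, rank): (6,G1,1), (8,G2,2), (10,G1,3), (12,G3,4), (16,G2,5), (20,G1,6.5), (20,G3,6.5), (22,G1,8), (24,G3,9), (26,G2,10.5), (26,G3,10.5), (28,G3,12)
Step 2: Sum ranks within each group.
R_1 = 18.5 (n_1 = 4)
R_2 = 17.5 (n_2 = 3)
R_3 = 42 (n_3 = 5)
Step 3: H = 12/(N(N+1)) * sum(R_i^2/n_i) - 3(N+1)
     = 12/(12*13) * (18.5^2/4 + 17.5^2/3 + 42^2/5) - 3*13
     = 0.076923 * 540.446 - 39
     = 2.572756.
Step 4: Ties present; correction factor C = 1 - 12/(12^3 - 12) = 0.993007. Corrected H = 2.572756 / 0.993007 = 2.590874.
Step 5: Under H0, H ~ chi^2(2); p-value = 0.273778.
Step 6: alpha = 0.05. fail to reject H0.

H = 2.5909, df = 2, p = 0.273778, fail to reject H0.


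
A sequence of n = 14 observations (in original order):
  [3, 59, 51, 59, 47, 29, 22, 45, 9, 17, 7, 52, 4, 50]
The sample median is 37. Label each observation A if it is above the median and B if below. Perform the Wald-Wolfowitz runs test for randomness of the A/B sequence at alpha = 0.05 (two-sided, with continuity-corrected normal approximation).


Step 1: Compute median = 37; label A = above, B = below.
Labels in order: BAAAABBABBBABA  (n_A = 7, n_B = 7)
Step 2: Count runs R = 8.
Step 3: Under H0 (random ordering), E[R] = 2*n_A*n_B/(n_A+n_B) + 1 = 2*7*7/14 + 1 = 8.0000.
        Var[R] = 2*n_A*n_B*(2*n_A*n_B - n_A - n_B) / ((n_A+n_B)^2 * (n_A+n_B-1)) = 8232/2548 = 3.2308.
        SD[R] = 1.7974.
Step 4: R = E[R], so z = 0 with no continuity correction.
Step 5: Two-sided p-value via normal approximation = 2*(1 - Phi(|z|)) = 1.000000.
Step 6: alpha = 0.05. fail to reject H0.

R = 8, z = 0.0000, p = 1.000000, fail to reject H0.


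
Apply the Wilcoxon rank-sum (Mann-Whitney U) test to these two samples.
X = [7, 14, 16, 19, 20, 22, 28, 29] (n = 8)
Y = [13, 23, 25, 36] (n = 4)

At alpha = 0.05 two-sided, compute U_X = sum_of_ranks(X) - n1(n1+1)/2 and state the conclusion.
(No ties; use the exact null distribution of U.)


Step 1: Combine and sort all 12 observations; assign midranks.
sorted (value, group): (7,X), (13,Y), (14,X), (16,X), (19,X), (20,X), (22,X), (23,Y), (25,Y), (28,X), (29,X), (36,Y)
ranks: 7->1, 13->2, 14->3, 16->4, 19->5, 20->6, 22->7, 23->8, 25->9, 28->10, 29->11, 36->12
Step 2: Rank sum for X: R1 = 1 + 3 + 4 + 5 + 6 + 7 + 10 + 11 = 47.
Step 3: U_X = R1 - n1(n1+1)/2 = 47 - 8*9/2 = 47 - 36 = 11.
       U_Y = n1*n2 - U_X = 32 - 11 = 21.
Step 4: No ties, so the exact null distribution of U (based on enumerating the C(12,8) = 495 equally likely rank assignments) gives the two-sided p-value.
Step 5: p-value = 0.460606; compare to alpha = 0.05. fail to reject H0.

U_X = 11, p = 0.460606, fail to reject H0 at alpha = 0.05.


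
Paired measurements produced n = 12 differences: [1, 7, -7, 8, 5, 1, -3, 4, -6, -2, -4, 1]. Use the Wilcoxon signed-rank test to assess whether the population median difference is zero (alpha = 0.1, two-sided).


Step 1: Drop any zero differences (none here) and take |d_i|.
|d| = [1, 7, 7, 8, 5, 1, 3, 4, 6, 2, 4, 1]
Step 2: Midrank |d_i| (ties get averaged ranks).
ranks: |1|->2, |7|->10.5, |7|->10.5, |8|->12, |5|->8, |1|->2, |3|->5, |4|->6.5, |6|->9, |2|->4, |4|->6.5, |1|->2
Step 3: Attach original signs; sum ranks with positive sign and with negative sign.
W+ = 2 + 10.5 + 12 + 8 + 2 + 6.5 + 2 = 43
W- = 10.5 + 5 + 9 + 4 + 6.5 = 35
(Check: W+ + W- = 78 should equal n(n+1)/2 = 78.)
Step 4: Test statistic W = min(W+, W-) = 35.
Step 5: Ties in |d|, so use the tie-corrected normal approximation.
        E[W] = n(n+1)/4 = 12*13/4 = 39.
        Tie groups: |d|=1 (t=3), |d|=4 (t=2), |d|=7 (t=2); sum(t^3 - t) = 36.
        Var[W] = n(n+1)(2n+1)/24 - sum(t^3-t)/48 = 3900/24 - 36/48 = 161.75.
        z = (W - E[W]) / sqrt(Var[W]) = (35 - 39) / 12.7181 = -0.3145.
        Two-sided p = 2*Phi(z) = 0.753132.
Step 6: alpha = 0.1. fail to reject H0.

W+ = 43, W- = 35, W = min = 35, p = 0.753132, fail to reject H0.


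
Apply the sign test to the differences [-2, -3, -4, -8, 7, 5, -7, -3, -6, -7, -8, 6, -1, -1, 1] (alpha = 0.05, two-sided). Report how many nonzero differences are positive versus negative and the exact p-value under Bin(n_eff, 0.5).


Step 1: Discard zero differences. Original n = 15; n_eff = number of nonzero differences = 15.
Nonzero differences (with sign): -2, -3, -4, -8, +7, +5, -7, -3, -6, -7, -8, +6, -1, -1, +1
Step 2: Count signs: positive = 4, negative = 11.
Step 3: Under H0: P(positive) = 0.5, so the number of positives S ~ Bin(15, 0.5).
Step 4: Two-sided exact p-value = sum of Bin(15,0.5) probabilities at or below the observed probability = 0.118469.
Step 5: alpha = 0.05. fail to reject H0.

n_eff = 15, pos = 4, neg = 11, p = 0.118469, fail to reject H0.


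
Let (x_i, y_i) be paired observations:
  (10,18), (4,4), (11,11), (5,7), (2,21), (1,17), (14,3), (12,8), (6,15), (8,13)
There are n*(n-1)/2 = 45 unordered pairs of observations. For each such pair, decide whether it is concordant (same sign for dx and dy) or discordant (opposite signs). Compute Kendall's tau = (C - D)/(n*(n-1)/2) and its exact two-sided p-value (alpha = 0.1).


Step 1: Enumerate the 45 unordered pairs (i,j) with i<j and classify each by sign(x_j-x_i) * sign(y_j-y_i).
  (1,2):dx=-6,dy=-14->C; (1,3):dx=+1,dy=-7->D; (1,4):dx=-5,dy=-11->C; (1,5):dx=-8,dy=+3->D
  (1,6):dx=-9,dy=-1->C; (1,7):dx=+4,dy=-15->D; (1,8):dx=+2,dy=-10->D; (1,9):dx=-4,dy=-3->C
  (1,10):dx=-2,dy=-5->C; (2,3):dx=+7,dy=+7->C; (2,4):dx=+1,dy=+3->C; (2,5):dx=-2,dy=+17->D
  (2,6):dx=-3,dy=+13->D; (2,7):dx=+10,dy=-1->D; (2,8):dx=+8,dy=+4->C; (2,9):dx=+2,dy=+11->C
  (2,10):dx=+4,dy=+9->C; (3,4):dx=-6,dy=-4->C; (3,5):dx=-9,dy=+10->D; (3,6):dx=-10,dy=+6->D
  (3,7):dx=+3,dy=-8->D; (3,8):dx=+1,dy=-3->D; (3,9):dx=-5,dy=+4->D; (3,10):dx=-3,dy=+2->D
  (4,5):dx=-3,dy=+14->D; (4,6):dx=-4,dy=+10->D; (4,7):dx=+9,dy=-4->D; (4,8):dx=+7,dy=+1->C
  (4,9):dx=+1,dy=+8->C; (4,10):dx=+3,dy=+6->C; (5,6):dx=-1,dy=-4->C; (5,7):dx=+12,dy=-18->D
  (5,8):dx=+10,dy=-13->D; (5,9):dx=+4,dy=-6->D; (5,10):dx=+6,dy=-8->D; (6,7):dx=+13,dy=-14->D
  (6,8):dx=+11,dy=-9->D; (6,9):dx=+5,dy=-2->D; (6,10):dx=+7,dy=-4->D; (7,8):dx=-2,dy=+5->D
  (7,9):dx=-8,dy=+12->D; (7,10):dx=-6,dy=+10->D; (8,9):dx=-6,dy=+7->D; (8,10):dx=-4,dy=+5->D
  (9,10):dx=+2,dy=-2->D
Step 2: C = 15, D = 30, total pairs = 45.
Step 3: tau = (C - D)/(n(n-1)/2) = (15 - 30)/45 = -0.333333.
Step 4: Exact two-sided p-value (enumerate n! = 3628800 permutations of y under H0): p = 0.216373.
Step 5: alpha = 0.1. fail to reject H0.

tau_b = -0.3333 (C=15, D=30), p = 0.216373, fail to reject H0.


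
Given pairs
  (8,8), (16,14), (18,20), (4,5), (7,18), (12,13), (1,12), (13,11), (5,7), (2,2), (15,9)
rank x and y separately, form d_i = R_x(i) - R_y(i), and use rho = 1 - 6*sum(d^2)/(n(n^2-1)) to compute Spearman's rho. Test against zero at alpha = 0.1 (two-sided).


Step 1: Rank x and y separately (midranks; no ties here).
rank(x): 8->6, 16->10, 18->11, 4->3, 7->5, 12->7, 1->1, 13->8, 5->4, 2->2, 15->9
rank(y): 8->4, 14->9, 20->11, 5->2, 18->10, 13->8, 12->7, 11->6, 7->3, 2->1, 9->5
Step 2: d_i = R_x(i) - R_y(i); compute d_i^2.
  (6-4)^2=4, (10-9)^2=1, (11-11)^2=0, (3-2)^2=1, (5-10)^2=25, (7-8)^2=1, (1-7)^2=36, (8-6)^2=4, (4-3)^2=1, (2-1)^2=1, (9-5)^2=16
sum(d^2) = 90.
Step 3: rho = 1 - 6*90 / (11*(11^2 - 1)) = 1 - 540/1320 = 0.590909.
Step 4: Under H0, t = rho * sqrt((n-2)/(1-rho^2)) = 2.1974 ~ t(9).
Step 5: Two-sided p-value from the t-distribution with 9 df = 0.055576.
Step 6: alpha = 0.1. reject H0.

rho = 0.5909, p = 0.055576, reject H0 at alpha = 0.1.


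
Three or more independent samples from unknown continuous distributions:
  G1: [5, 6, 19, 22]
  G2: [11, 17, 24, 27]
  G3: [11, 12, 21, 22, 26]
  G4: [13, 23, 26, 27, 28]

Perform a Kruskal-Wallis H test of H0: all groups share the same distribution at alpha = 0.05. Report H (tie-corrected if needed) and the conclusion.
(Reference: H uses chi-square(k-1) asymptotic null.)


Step 1: Combine all N = 18 observations and assign midranks.
sorted (value, group, rank): (5,G1,1), (6,G1,2), (11,G2,3.5), (11,G3,3.5), (12,G3,5), (13,G4,6), (17,G2,7), (19,G1,8), (21,G3,9), (22,G1,10.5), (22,G3,10.5), (23,G4,12), (24,G2,13), (26,G3,14.5), (26,G4,14.5), (27,G2,16.5), (27,G4,16.5), (28,G4,18)
Step 2: Sum ranks within each group.
R_1 = 21.5 (n_1 = 4)
R_2 = 40 (n_2 = 4)
R_3 = 42.5 (n_3 = 5)
R_4 = 67 (n_4 = 5)
Step 3: H = 12/(N(N+1)) * sum(R_i^2/n_i) - 3(N+1)
     = 12/(18*19) * (21.5^2/4 + 40^2/4 + 42.5^2/5 + 67^2/5) - 3*19
     = 0.035088 * 1774.61 - 57
     = 5.267105.
Step 4: Ties present; correction factor C = 1 - 24/(18^3 - 18) = 0.995872. Corrected H = 5.267105 / 0.995872 = 5.288938.
Step 5: Under H0, H ~ chi^2(3); p-value = 0.151822.
Step 6: alpha = 0.05. fail to reject H0.

H = 5.2889, df = 3, p = 0.151822, fail to reject H0.


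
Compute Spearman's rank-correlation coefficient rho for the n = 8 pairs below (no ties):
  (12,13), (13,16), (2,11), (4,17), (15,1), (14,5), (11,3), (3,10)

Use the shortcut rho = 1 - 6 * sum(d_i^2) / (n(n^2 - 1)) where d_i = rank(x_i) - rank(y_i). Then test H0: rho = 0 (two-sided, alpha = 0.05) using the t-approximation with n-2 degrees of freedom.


Step 1: Rank x and y separately (midranks; no ties here).
rank(x): 12->5, 13->6, 2->1, 4->3, 15->8, 14->7, 11->4, 3->2
rank(y): 13->6, 16->7, 11->5, 17->8, 1->1, 5->3, 3->2, 10->4
Step 2: d_i = R_x(i) - R_y(i); compute d_i^2.
  (5-6)^2=1, (6-7)^2=1, (1-5)^2=16, (3-8)^2=25, (8-1)^2=49, (7-3)^2=16, (4-2)^2=4, (2-4)^2=4
sum(d^2) = 116.
Step 3: rho = 1 - 6*116 / (8*(8^2 - 1)) = 1 - 696/504 = -0.380952.
Step 4: Under H0, t = rho * sqrt((n-2)/(1-rho^2)) = -1.0092 ~ t(6).
Step 5: Two-sided p-value from the t-distribution with 6 df = 0.351813.
Step 6: alpha = 0.05. fail to reject H0.

rho = -0.3810, p = 0.351813, fail to reject H0 at alpha = 0.05.


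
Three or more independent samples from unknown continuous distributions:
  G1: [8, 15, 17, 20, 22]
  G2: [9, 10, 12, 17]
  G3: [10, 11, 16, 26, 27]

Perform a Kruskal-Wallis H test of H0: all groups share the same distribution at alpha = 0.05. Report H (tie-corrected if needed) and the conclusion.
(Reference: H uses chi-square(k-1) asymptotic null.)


Step 1: Combine all N = 14 observations and assign midranks.
sorted (value, group, rank): (8,G1,1), (9,G2,2), (10,G2,3.5), (10,G3,3.5), (11,G3,5), (12,G2,6), (15,G1,7), (16,G3,8), (17,G1,9.5), (17,G2,9.5), (20,G1,11), (22,G1,12), (26,G3,13), (27,G3,14)
Step 2: Sum ranks within each group.
R_1 = 40.5 (n_1 = 5)
R_2 = 21 (n_2 = 4)
R_3 = 43.5 (n_3 = 5)
Step 3: H = 12/(N(N+1)) * sum(R_i^2/n_i) - 3(N+1)
     = 12/(14*15) * (40.5^2/5 + 21^2/4 + 43.5^2/5) - 3*15
     = 0.057143 * 816.75 - 45
     = 1.671429.
Step 4: Ties present; correction factor C = 1 - 12/(14^3 - 14) = 0.995604. Corrected H = 1.671429 / 0.995604 = 1.678808.
Step 5: Under H0, H ~ chi^2(2); p-value = 0.431968.
Step 6: alpha = 0.05. fail to reject H0.

H = 1.6788, df = 2, p = 0.431968, fail to reject H0.


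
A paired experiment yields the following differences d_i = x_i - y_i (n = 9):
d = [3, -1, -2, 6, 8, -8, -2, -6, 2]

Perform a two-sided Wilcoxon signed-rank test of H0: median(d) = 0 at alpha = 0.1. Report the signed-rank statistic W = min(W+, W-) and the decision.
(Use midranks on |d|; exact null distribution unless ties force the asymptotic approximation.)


Step 1: Drop any zero differences (none here) and take |d_i|.
|d| = [3, 1, 2, 6, 8, 8, 2, 6, 2]
Step 2: Midrank |d_i| (ties get averaged ranks).
ranks: |3|->5, |1|->1, |2|->3, |6|->6.5, |8|->8.5, |8|->8.5, |2|->3, |6|->6.5, |2|->3
Step 3: Attach original signs; sum ranks with positive sign and with negative sign.
W+ = 5 + 6.5 + 8.5 + 3 = 23
W- = 1 + 3 + 8.5 + 3 + 6.5 = 22
(Check: W+ + W- = 45 should equal n(n+1)/2 = 45.)
Step 4: Test statistic W = min(W+, W-) = 22.
Step 5: Ties in |d|, so use the tie-corrected normal approximation.
        E[W] = n(n+1)/4 = 9*10/4 = 22.5.
        Tie groups: |d|=2 (t=3), |d|=6 (t=2), |d|=8 (t=2); sum(t^3 - t) = 36.
        Var[W] = n(n+1)(2n+1)/24 - sum(t^3-t)/48 = 1710/24 - 36/48 = 70.5.
        z = (W - E[W]) / sqrt(Var[W]) = (22 - 22.5) / 8.3964 = -0.0595.
        Two-sided p = 2*Phi(z) = 0.952515.
Step 6: alpha = 0.1. fail to reject H0.

W+ = 23, W- = 22, W = min = 22, p = 0.952515, fail to reject H0.


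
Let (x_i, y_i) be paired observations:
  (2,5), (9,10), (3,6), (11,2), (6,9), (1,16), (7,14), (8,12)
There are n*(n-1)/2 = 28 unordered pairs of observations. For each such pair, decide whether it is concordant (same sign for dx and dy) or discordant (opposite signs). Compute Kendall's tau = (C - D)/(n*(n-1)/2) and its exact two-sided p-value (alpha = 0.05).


Step 1: Enumerate the 28 unordered pairs (i,j) with i<j and classify each by sign(x_j-x_i) * sign(y_j-y_i).
  (1,2):dx=+7,dy=+5->C; (1,3):dx=+1,dy=+1->C; (1,4):dx=+9,dy=-3->D; (1,5):dx=+4,dy=+4->C
  (1,6):dx=-1,dy=+11->D; (1,7):dx=+5,dy=+9->C; (1,8):dx=+6,dy=+7->C; (2,3):dx=-6,dy=-4->C
  (2,4):dx=+2,dy=-8->D; (2,5):dx=-3,dy=-1->C; (2,6):dx=-8,dy=+6->D; (2,7):dx=-2,dy=+4->D
  (2,8):dx=-1,dy=+2->D; (3,4):dx=+8,dy=-4->D; (3,5):dx=+3,dy=+3->C; (3,6):dx=-2,dy=+10->D
  (3,7):dx=+4,dy=+8->C; (3,8):dx=+5,dy=+6->C; (4,5):dx=-5,dy=+7->D; (4,6):dx=-10,dy=+14->D
  (4,7):dx=-4,dy=+12->D; (4,8):dx=-3,dy=+10->D; (5,6):dx=-5,dy=+7->D; (5,7):dx=+1,dy=+5->C
  (5,8):dx=+2,dy=+3->C; (6,7):dx=+6,dy=-2->D; (6,8):dx=+7,dy=-4->D; (7,8):dx=+1,dy=-2->D
Step 2: C = 12, D = 16, total pairs = 28.
Step 3: tau = (C - D)/(n(n-1)/2) = (12 - 16)/28 = -0.142857.
Step 4: Exact two-sided p-value (enumerate n! = 40320 permutations of y under H0): p = 0.719544.
Step 5: alpha = 0.05. fail to reject H0.

tau_b = -0.1429 (C=12, D=16), p = 0.719544, fail to reject H0.


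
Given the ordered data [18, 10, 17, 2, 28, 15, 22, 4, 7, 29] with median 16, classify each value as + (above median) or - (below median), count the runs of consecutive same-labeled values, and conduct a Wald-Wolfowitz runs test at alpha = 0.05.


Step 1: Compute median = 16; label A = above, B = below.
Labels in order: ABABABABBA  (n_A = 5, n_B = 5)
Step 2: Count runs R = 9.
Step 3: Under H0 (random ordering), E[R] = 2*n_A*n_B/(n_A+n_B) + 1 = 2*5*5/10 + 1 = 6.0000.
        Var[R] = 2*n_A*n_B*(2*n_A*n_B - n_A - n_B) / ((n_A+n_B)^2 * (n_A+n_B-1)) = 2000/900 = 2.2222.
        SD[R] = 1.4907.
Step 4: Continuity-corrected z = (R - 0.5 - E[R]) / SD[R] = (9 - 0.5 - 6.0000) / 1.4907 = 1.6771.
Step 5: Two-sided p-value via normal approximation = 2*(1 - Phi(|z|)) = 0.093533.
Step 6: alpha = 0.05. fail to reject H0.

R = 9, z = 1.6771, p = 0.093533, fail to reject H0.


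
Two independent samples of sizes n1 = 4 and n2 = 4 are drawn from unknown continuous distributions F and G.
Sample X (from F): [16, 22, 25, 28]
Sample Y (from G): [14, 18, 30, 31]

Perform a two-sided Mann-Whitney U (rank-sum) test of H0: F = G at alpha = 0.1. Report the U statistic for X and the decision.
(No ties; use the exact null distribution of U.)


Step 1: Combine and sort all 8 observations; assign midranks.
sorted (value, group): (14,Y), (16,X), (18,Y), (22,X), (25,X), (28,X), (30,Y), (31,Y)
ranks: 14->1, 16->2, 18->3, 22->4, 25->5, 28->6, 30->7, 31->8
Step 2: Rank sum for X: R1 = 2 + 4 + 5 + 6 = 17.
Step 3: U_X = R1 - n1(n1+1)/2 = 17 - 4*5/2 = 17 - 10 = 7.
       U_Y = n1*n2 - U_X = 16 - 7 = 9.
Step 4: No ties, so the exact null distribution of U (based on enumerating the C(8,4) = 70 equally likely rank assignments) gives the two-sided p-value.
Step 5: p-value = 0.885714; compare to alpha = 0.1. fail to reject H0.

U_X = 7, p = 0.885714, fail to reject H0 at alpha = 0.1.


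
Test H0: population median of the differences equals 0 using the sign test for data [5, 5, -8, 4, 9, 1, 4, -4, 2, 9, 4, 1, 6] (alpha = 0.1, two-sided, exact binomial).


Step 1: Discard zero differences. Original n = 13; n_eff = number of nonzero differences = 13.
Nonzero differences (with sign): +5, +5, -8, +4, +9, +1, +4, -4, +2, +9, +4, +1, +6
Step 2: Count signs: positive = 11, negative = 2.
Step 3: Under H0: P(positive) = 0.5, so the number of positives S ~ Bin(13, 0.5).
Step 4: Two-sided exact p-value = sum of Bin(13,0.5) probabilities at or below the observed probability = 0.022461.
Step 5: alpha = 0.1. reject H0.

n_eff = 13, pos = 11, neg = 2, p = 0.022461, reject H0.


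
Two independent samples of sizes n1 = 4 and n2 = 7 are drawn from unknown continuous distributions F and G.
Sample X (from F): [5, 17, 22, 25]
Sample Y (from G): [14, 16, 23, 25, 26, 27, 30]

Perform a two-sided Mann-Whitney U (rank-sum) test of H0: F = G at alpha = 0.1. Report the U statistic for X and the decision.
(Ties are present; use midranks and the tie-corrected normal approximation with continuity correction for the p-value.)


Step 1: Combine and sort all 11 observations; assign midranks.
sorted (value, group): (5,X), (14,Y), (16,Y), (17,X), (22,X), (23,Y), (25,X), (25,Y), (26,Y), (27,Y), (30,Y)
ranks: 5->1, 14->2, 16->3, 17->4, 22->5, 23->6, 25->7.5, 25->7.5, 26->9, 27->10, 30->11
Step 2: Rank sum for X: R1 = 1 + 4 + 5 + 7.5 = 17.5.
Step 3: U_X = R1 - n1(n1+1)/2 = 17.5 - 4*5/2 = 17.5 - 10 = 7.5.
       U_Y = n1*n2 - U_X = 28 - 7.5 = 20.5.
Step 4: Ties are present, so use the tie-corrected normal approximation (with continuity correction) for the p-value.
Step 5: p-value = 0.255756; compare to alpha = 0.1. fail to reject H0.

U_X = 7.5, p = 0.255756, fail to reject H0 at alpha = 0.1.


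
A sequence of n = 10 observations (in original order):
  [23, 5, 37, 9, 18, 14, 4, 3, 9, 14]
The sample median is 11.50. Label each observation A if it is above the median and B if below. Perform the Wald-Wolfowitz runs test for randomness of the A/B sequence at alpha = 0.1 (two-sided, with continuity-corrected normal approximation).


Step 1: Compute median = 11.50; label A = above, B = below.
Labels in order: ABABAABBBA  (n_A = 5, n_B = 5)
Step 2: Count runs R = 7.
Step 3: Under H0 (random ordering), E[R] = 2*n_A*n_B/(n_A+n_B) + 1 = 2*5*5/10 + 1 = 6.0000.
        Var[R] = 2*n_A*n_B*(2*n_A*n_B - n_A - n_B) / ((n_A+n_B)^2 * (n_A+n_B-1)) = 2000/900 = 2.2222.
        SD[R] = 1.4907.
Step 4: Continuity-corrected z = (R - 0.5 - E[R]) / SD[R] = (7 - 0.5 - 6.0000) / 1.4907 = 0.3354.
Step 5: Two-sided p-value via normal approximation = 2*(1 - Phi(|z|)) = 0.737316.
Step 6: alpha = 0.1. fail to reject H0.

R = 7, z = 0.3354, p = 0.737316, fail to reject H0.


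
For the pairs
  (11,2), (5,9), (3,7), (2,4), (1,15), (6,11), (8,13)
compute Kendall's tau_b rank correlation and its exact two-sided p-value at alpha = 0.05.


Step 1: Enumerate the 21 unordered pairs (i,j) with i<j and classify each by sign(x_j-x_i) * sign(y_j-y_i).
  (1,2):dx=-6,dy=+7->D; (1,3):dx=-8,dy=+5->D; (1,4):dx=-9,dy=+2->D; (1,5):dx=-10,dy=+13->D
  (1,6):dx=-5,dy=+9->D; (1,7):dx=-3,dy=+11->D; (2,3):dx=-2,dy=-2->C; (2,4):dx=-3,dy=-5->C
  (2,5):dx=-4,dy=+6->D; (2,6):dx=+1,dy=+2->C; (2,7):dx=+3,dy=+4->C; (3,4):dx=-1,dy=-3->C
  (3,5):dx=-2,dy=+8->D; (3,6):dx=+3,dy=+4->C; (3,7):dx=+5,dy=+6->C; (4,5):dx=-1,dy=+11->D
  (4,6):dx=+4,dy=+7->C; (4,7):dx=+6,dy=+9->C; (5,6):dx=+5,dy=-4->D; (5,7):dx=+7,dy=-2->D
  (6,7):dx=+2,dy=+2->C
Step 2: C = 10, D = 11, total pairs = 21.
Step 3: tau = (C - D)/(n(n-1)/2) = (10 - 11)/21 = -0.047619.
Step 4: Exact two-sided p-value (enumerate n! = 5040 permutations of y under H0): p = 1.000000.
Step 5: alpha = 0.05. fail to reject H0.

tau_b = -0.0476 (C=10, D=11), p = 1.000000, fail to reject H0.


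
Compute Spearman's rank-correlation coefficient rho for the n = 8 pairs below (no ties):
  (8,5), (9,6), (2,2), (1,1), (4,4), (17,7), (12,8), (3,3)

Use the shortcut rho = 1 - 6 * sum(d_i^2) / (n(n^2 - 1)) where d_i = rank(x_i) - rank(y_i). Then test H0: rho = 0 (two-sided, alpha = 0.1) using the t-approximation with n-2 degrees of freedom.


Step 1: Rank x and y separately (midranks; no ties here).
rank(x): 8->5, 9->6, 2->2, 1->1, 4->4, 17->8, 12->7, 3->3
rank(y): 5->5, 6->6, 2->2, 1->1, 4->4, 7->7, 8->8, 3->3
Step 2: d_i = R_x(i) - R_y(i); compute d_i^2.
  (5-5)^2=0, (6-6)^2=0, (2-2)^2=0, (1-1)^2=0, (4-4)^2=0, (8-7)^2=1, (7-8)^2=1, (3-3)^2=0
sum(d^2) = 2.
Step 3: rho = 1 - 6*2 / (8*(8^2 - 1)) = 1 - 12/504 = 0.976190.
Step 4: Under H0, t = rho * sqrt((n-2)/(1-rho^2)) = 11.0235 ~ t(6).
Step 5: Two-sided p-value from the t-distribution with 6 df = 0.000033.
Step 6: alpha = 0.1. reject H0.

rho = 0.9762, p = 0.000033, reject H0 at alpha = 0.1.


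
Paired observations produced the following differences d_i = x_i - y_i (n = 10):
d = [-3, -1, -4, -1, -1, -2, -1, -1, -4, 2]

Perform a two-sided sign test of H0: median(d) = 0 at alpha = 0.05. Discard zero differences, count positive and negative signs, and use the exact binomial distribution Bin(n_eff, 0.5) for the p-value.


Step 1: Discard zero differences. Original n = 10; n_eff = number of nonzero differences = 10.
Nonzero differences (with sign): -3, -1, -4, -1, -1, -2, -1, -1, -4, +2
Step 2: Count signs: positive = 1, negative = 9.
Step 3: Under H0: P(positive) = 0.5, so the number of positives S ~ Bin(10, 0.5).
Step 4: Two-sided exact p-value = sum of Bin(10,0.5) probabilities at or below the observed probability = 0.021484.
Step 5: alpha = 0.05. reject H0.

n_eff = 10, pos = 1, neg = 9, p = 0.021484, reject H0.


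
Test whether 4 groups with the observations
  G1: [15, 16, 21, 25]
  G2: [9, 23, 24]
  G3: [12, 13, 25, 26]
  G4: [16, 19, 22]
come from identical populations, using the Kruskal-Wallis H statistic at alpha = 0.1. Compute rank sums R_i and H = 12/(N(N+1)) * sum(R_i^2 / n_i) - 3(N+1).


Step 1: Combine all N = 14 observations and assign midranks.
sorted (value, group, rank): (9,G2,1), (12,G3,2), (13,G3,3), (15,G1,4), (16,G1,5.5), (16,G4,5.5), (19,G4,7), (21,G1,8), (22,G4,9), (23,G2,10), (24,G2,11), (25,G1,12.5), (25,G3,12.5), (26,G3,14)
Step 2: Sum ranks within each group.
R_1 = 30 (n_1 = 4)
R_2 = 22 (n_2 = 3)
R_3 = 31.5 (n_3 = 4)
R_4 = 21.5 (n_4 = 3)
Step 3: H = 12/(N(N+1)) * sum(R_i^2/n_i) - 3(N+1)
     = 12/(14*15) * (30^2/4 + 22^2/3 + 31.5^2/4 + 21.5^2/3) - 3*15
     = 0.057143 * 788.479 - 45
     = 0.055952.
Step 4: Ties present; correction factor C = 1 - 12/(14^3 - 14) = 0.995604. Corrected H = 0.055952 / 0.995604 = 0.056199.
Step 5: Under H0, H ~ chi^2(3); p-value = 0.996516.
Step 6: alpha = 0.1. fail to reject H0.

H = 0.0562, df = 3, p = 0.996516, fail to reject H0.


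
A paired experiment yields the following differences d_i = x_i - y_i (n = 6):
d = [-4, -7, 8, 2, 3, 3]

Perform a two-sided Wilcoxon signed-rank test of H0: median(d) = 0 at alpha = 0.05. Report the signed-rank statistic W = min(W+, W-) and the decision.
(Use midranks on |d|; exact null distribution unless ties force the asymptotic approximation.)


Step 1: Drop any zero differences (none here) and take |d_i|.
|d| = [4, 7, 8, 2, 3, 3]
Step 2: Midrank |d_i| (ties get averaged ranks).
ranks: |4|->4, |7|->5, |8|->6, |2|->1, |3|->2.5, |3|->2.5
Step 3: Attach original signs; sum ranks with positive sign and with negative sign.
W+ = 6 + 1 + 2.5 + 2.5 = 12
W- = 4 + 5 = 9
(Check: W+ + W- = 21 should equal n(n+1)/2 = 21.)
Step 4: Test statistic W = min(W+, W-) = 9.
Step 5: Ties in |d|, so use the tie-corrected normal approximation.
        E[W] = n(n+1)/4 = 6*7/4 = 10.5.
        Tie groups: |d|=3 (t=2); sum(t^3 - t) = 6.
        Var[W] = n(n+1)(2n+1)/24 - sum(t^3-t)/48 = 546/24 - 6/48 = 22.625.
        z = (W - E[W]) / sqrt(Var[W]) = (9 - 10.5) / 4.7566 = -0.3154.
        Two-sided p = 2*Phi(z) = 0.752494.
Step 6: alpha = 0.05. fail to reject H0.

W+ = 12, W- = 9, W = min = 9, p = 0.752494, fail to reject H0.


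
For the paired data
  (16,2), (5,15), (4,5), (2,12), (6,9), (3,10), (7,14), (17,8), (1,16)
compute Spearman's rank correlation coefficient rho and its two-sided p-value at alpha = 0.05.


Step 1: Rank x and y separately (midranks; no ties here).
rank(x): 16->8, 5->5, 4->4, 2->2, 6->6, 3->3, 7->7, 17->9, 1->1
rank(y): 2->1, 15->8, 5->2, 12->6, 9->4, 10->5, 14->7, 8->3, 16->9
Step 2: d_i = R_x(i) - R_y(i); compute d_i^2.
  (8-1)^2=49, (5-8)^2=9, (4-2)^2=4, (2-6)^2=16, (6-4)^2=4, (3-5)^2=4, (7-7)^2=0, (9-3)^2=36, (1-9)^2=64
sum(d^2) = 186.
Step 3: rho = 1 - 6*186 / (9*(9^2 - 1)) = 1 - 1116/720 = -0.550000.
Step 4: Under H0, t = rho * sqrt((n-2)/(1-rho^2)) = -1.7424 ~ t(7).
Step 5: Two-sided p-value from the t-distribution with 7 df = 0.124977.
Step 6: alpha = 0.05. fail to reject H0.

rho = -0.5500, p = 0.124977, fail to reject H0 at alpha = 0.05.


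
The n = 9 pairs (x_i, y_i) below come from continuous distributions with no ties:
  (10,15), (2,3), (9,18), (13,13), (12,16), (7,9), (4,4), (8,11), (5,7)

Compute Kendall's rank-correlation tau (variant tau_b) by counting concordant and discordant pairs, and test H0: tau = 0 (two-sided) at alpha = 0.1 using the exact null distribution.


Step 1: Enumerate the 36 unordered pairs (i,j) with i<j and classify each by sign(x_j-x_i) * sign(y_j-y_i).
  (1,2):dx=-8,dy=-12->C; (1,3):dx=-1,dy=+3->D; (1,4):dx=+3,dy=-2->D; (1,5):dx=+2,dy=+1->C
  (1,6):dx=-3,dy=-6->C; (1,7):dx=-6,dy=-11->C; (1,8):dx=-2,dy=-4->C; (1,9):dx=-5,dy=-8->C
  (2,3):dx=+7,dy=+15->C; (2,4):dx=+11,dy=+10->C; (2,5):dx=+10,dy=+13->C; (2,6):dx=+5,dy=+6->C
  (2,7):dx=+2,dy=+1->C; (2,8):dx=+6,dy=+8->C; (2,9):dx=+3,dy=+4->C; (3,4):dx=+4,dy=-5->D
  (3,5):dx=+3,dy=-2->D; (3,6):dx=-2,dy=-9->C; (3,7):dx=-5,dy=-14->C; (3,8):dx=-1,dy=-7->C
  (3,9):dx=-4,dy=-11->C; (4,5):dx=-1,dy=+3->D; (4,6):dx=-6,dy=-4->C; (4,7):dx=-9,dy=-9->C
  (4,8):dx=-5,dy=-2->C; (4,9):dx=-8,dy=-6->C; (5,6):dx=-5,dy=-7->C; (5,7):dx=-8,dy=-12->C
  (5,8):dx=-4,dy=-5->C; (5,9):dx=-7,dy=-9->C; (6,7):dx=-3,dy=-5->C; (6,8):dx=+1,dy=+2->C
  (6,9):dx=-2,dy=-2->C; (7,8):dx=+4,dy=+7->C; (7,9):dx=+1,dy=+3->C; (8,9):dx=-3,dy=-4->C
Step 2: C = 31, D = 5, total pairs = 36.
Step 3: tau = (C - D)/(n(n-1)/2) = (31 - 5)/36 = 0.722222.
Step 4: Exact two-sided p-value (enumerate n! = 362880 permutations of y under H0): p = 0.005886.
Step 5: alpha = 0.1. reject H0.

tau_b = 0.7222 (C=31, D=5), p = 0.005886, reject H0.


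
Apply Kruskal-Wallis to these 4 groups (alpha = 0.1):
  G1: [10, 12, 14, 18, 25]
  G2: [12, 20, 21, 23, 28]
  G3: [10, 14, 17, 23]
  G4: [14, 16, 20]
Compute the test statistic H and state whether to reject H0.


Step 1: Combine all N = 17 observations and assign midranks.
sorted (value, group, rank): (10,G1,1.5), (10,G3,1.5), (12,G1,3.5), (12,G2,3.5), (14,G1,6), (14,G3,6), (14,G4,6), (16,G4,8), (17,G3,9), (18,G1,10), (20,G2,11.5), (20,G4,11.5), (21,G2,13), (23,G2,14.5), (23,G3,14.5), (25,G1,16), (28,G2,17)
Step 2: Sum ranks within each group.
R_1 = 37 (n_1 = 5)
R_2 = 59.5 (n_2 = 5)
R_3 = 31 (n_3 = 4)
R_4 = 25.5 (n_4 = 3)
Step 3: H = 12/(N(N+1)) * sum(R_i^2/n_i) - 3(N+1)
     = 12/(17*18) * (37^2/5 + 59.5^2/5 + 31^2/4 + 25.5^2/3) - 3*18
     = 0.039216 * 1438.85 - 54
     = 2.425490.
Step 4: Ties present; correction factor C = 1 - 48/(17^3 - 17) = 0.990196. Corrected H = 2.425490 / 0.990196 = 2.449505.
Step 5: Under H0, H ~ chi^2(3); p-value = 0.484486.
Step 6: alpha = 0.1. fail to reject H0.

H = 2.4495, df = 3, p = 0.484486, fail to reject H0.


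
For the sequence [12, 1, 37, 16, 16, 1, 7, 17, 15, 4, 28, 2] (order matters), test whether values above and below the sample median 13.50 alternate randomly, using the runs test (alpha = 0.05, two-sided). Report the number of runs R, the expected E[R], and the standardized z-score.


Step 1: Compute median = 13.50; label A = above, B = below.
Labels in order: BBAAABBAABAB  (n_A = 6, n_B = 6)
Step 2: Count runs R = 7.
Step 3: Under H0 (random ordering), E[R] = 2*n_A*n_B/(n_A+n_B) + 1 = 2*6*6/12 + 1 = 7.0000.
        Var[R] = 2*n_A*n_B*(2*n_A*n_B - n_A - n_B) / ((n_A+n_B)^2 * (n_A+n_B-1)) = 4320/1584 = 2.7273.
        SD[R] = 1.6514.
Step 4: R = E[R], so z = 0 with no continuity correction.
Step 5: Two-sided p-value via normal approximation = 2*(1 - Phi(|z|)) = 1.000000.
Step 6: alpha = 0.05. fail to reject H0.

R = 7, z = 0.0000, p = 1.000000, fail to reject H0.


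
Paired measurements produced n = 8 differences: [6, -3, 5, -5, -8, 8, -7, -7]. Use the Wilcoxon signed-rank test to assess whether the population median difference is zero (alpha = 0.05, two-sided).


Step 1: Drop any zero differences (none here) and take |d_i|.
|d| = [6, 3, 5, 5, 8, 8, 7, 7]
Step 2: Midrank |d_i| (ties get averaged ranks).
ranks: |6|->4, |3|->1, |5|->2.5, |5|->2.5, |8|->7.5, |8|->7.5, |7|->5.5, |7|->5.5
Step 3: Attach original signs; sum ranks with positive sign and with negative sign.
W+ = 4 + 2.5 + 7.5 = 14
W- = 1 + 2.5 + 7.5 + 5.5 + 5.5 = 22
(Check: W+ + W- = 36 should equal n(n+1)/2 = 36.)
Step 4: Test statistic W = min(W+, W-) = 14.
Step 5: Ties in |d|, so use the tie-corrected normal approximation.
        E[W] = n(n+1)/4 = 8*9/4 = 18.
        Tie groups: |d|=5 (t=2), |d|=7 (t=2), |d|=8 (t=2); sum(t^3 - t) = 18.
        Var[W] = n(n+1)(2n+1)/24 - sum(t^3-t)/48 = 1224/24 - 18/48 = 50.625.
        z = (W - E[W]) / sqrt(Var[W]) = (14 - 18) / 7.1151 = -0.5622.
        Two-sided p = 2*Phi(z) = 0.573992.
Step 6: alpha = 0.05. fail to reject H0.

W+ = 14, W- = 22, W = min = 14, p = 0.573992, fail to reject H0.


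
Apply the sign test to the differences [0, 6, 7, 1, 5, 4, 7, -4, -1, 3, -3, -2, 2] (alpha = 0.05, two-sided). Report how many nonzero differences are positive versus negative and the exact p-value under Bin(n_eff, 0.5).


Step 1: Discard zero differences. Original n = 13; n_eff = number of nonzero differences = 12.
Nonzero differences (with sign): +6, +7, +1, +5, +4, +7, -4, -1, +3, -3, -2, +2
Step 2: Count signs: positive = 8, negative = 4.
Step 3: Under H0: P(positive) = 0.5, so the number of positives S ~ Bin(12, 0.5).
Step 4: Two-sided exact p-value = sum of Bin(12,0.5) probabilities at or below the observed probability = 0.387695.
Step 5: alpha = 0.05. fail to reject H0.

n_eff = 12, pos = 8, neg = 4, p = 0.387695, fail to reject H0.


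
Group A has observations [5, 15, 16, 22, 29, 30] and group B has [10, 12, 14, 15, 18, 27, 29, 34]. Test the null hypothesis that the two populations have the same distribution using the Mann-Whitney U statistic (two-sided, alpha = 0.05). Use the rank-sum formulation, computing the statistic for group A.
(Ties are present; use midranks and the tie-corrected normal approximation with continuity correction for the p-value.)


Step 1: Combine and sort all 14 observations; assign midranks.
sorted (value, group): (5,X), (10,Y), (12,Y), (14,Y), (15,X), (15,Y), (16,X), (18,Y), (22,X), (27,Y), (29,X), (29,Y), (30,X), (34,Y)
ranks: 5->1, 10->2, 12->3, 14->4, 15->5.5, 15->5.5, 16->7, 18->8, 22->9, 27->10, 29->11.5, 29->11.5, 30->13, 34->14
Step 2: Rank sum for X: R1 = 1 + 5.5 + 7 + 9 + 11.5 + 13 = 47.
Step 3: U_X = R1 - n1(n1+1)/2 = 47 - 6*7/2 = 47 - 21 = 26.
       U_Y = n1*n2 - U_X = 48 - 26 = 22.
Step 4: Ties are present, so use the tie-corrected normal approximation (with continuity correction) for the p-value.
Step 5: p-value = 0.846116; compare to alpha = 0.05. fail to reject H0.

U_X = 26, p = 0.846116, fail to reject H0 at alpha = 0.05.


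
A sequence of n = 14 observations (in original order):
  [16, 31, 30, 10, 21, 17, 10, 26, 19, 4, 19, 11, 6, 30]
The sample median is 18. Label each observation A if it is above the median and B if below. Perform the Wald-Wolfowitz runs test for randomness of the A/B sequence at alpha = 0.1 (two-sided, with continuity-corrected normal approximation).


Step 1: Compute median = 18; label A = above, B = below.
Labels in order: BAABABBAABABBA  (n_A = 7, n_B = 7)
Step 2: Count runs R = 10.
Step 3: Under H0 (random ordering), E[R] = 2*n_A*n_B/(n_A+n_B) + 1 = 2*7*7/14 + 1 = 8.0000.
        Var[R] = 2*n_A*n_B*(2*n_A*n_B - n_A - n_B) / ((n_A+n_B)^2 * (n_A+n_B-1)) = 8232/2548 = 3.2308.
        SD[R] = 1.7974.
Step 4: Continuity-corrected z = (R - 0.5 - E[R]) / SD[R] = (10 - 0.5 - 8.0000) / 1.7974 = 0.8345.
Step 5: Two-sided p-value via normal approximation = 2*(1 - Phi(|z|)) = 0.403986.
Step 6: alpha = 0.1. fail to reject H0.

R = 10, z = 0.8345, p = 0.403986, fail to reject H0.


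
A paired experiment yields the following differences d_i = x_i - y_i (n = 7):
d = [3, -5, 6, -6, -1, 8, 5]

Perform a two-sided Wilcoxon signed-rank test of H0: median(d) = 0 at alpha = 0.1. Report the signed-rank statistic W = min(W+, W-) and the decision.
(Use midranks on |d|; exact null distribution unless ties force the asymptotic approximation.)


Step 1: Drop any zero differences (none here) and take |d_i|.
|d| = [3, 5, 6, 6, 1, 8, 5]
Step 2: Midrank |d_i| (ties get averaged ranks).
ranks: |3|->2, |5|->3.5, |6|->5.5, |6|->5.5, |1|->1, |8|->7, |5|->3.5
Step 3: Attach original signs; sum ranks with positive sign and with negative sign.
W+ = 2 + 5.5 + 7 + 3.5 = 18
W- = 3.5 + 5.5 + 1 = 10
(Check: W+ + W- = 28 should equal n(n+1)/2 = 28.)
Step 4: Test statistic W = min(W+, W-) = 10.
Step 5: Ties in |d|, so use the tie-corrected normal approximation.
        E[W] = n(n+1)/4 = 7*8/4 = 14.
        Tie groups: |d|=5 (t=2), |d|=6 (t=2); sum(t^3 - t) = 12.
        Var[W] = n(n+1)(2n+1)/24 - sum(t^3-t)/48 = 840/24 - 12/48 = 34.75.
        z = (W - E[W]) / sqrt(Var[W]) = (10 - 14) / 5.8949 = -0.6786.
        Two-sided p = 2*Phi(z) = 0.497422.
Step 6: alpha = 0.1. fail to reject H0.

W+ = 18, W- = 10, W = min = 10, p = 0.497422, fail to reject H0.


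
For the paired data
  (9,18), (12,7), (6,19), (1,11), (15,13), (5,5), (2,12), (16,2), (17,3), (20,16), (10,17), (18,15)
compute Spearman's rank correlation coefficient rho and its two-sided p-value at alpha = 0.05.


Step 1: Rank x and y separately (midranks; no ties here).
rank(x): 9->5, 12->7, 6->4, 1->1, 15->8, 5->3, 2->2, 16->9, 17->10, 20->12, 10->6, 18->11
rank(y): 18->11, 7->4, 19->12, 11->5, 13->7, 5->3, 12->6, 2->1, 3->2, 16->9, 17->10, 15->8
Step 2: d_i = R_x(i) - R_y(i); compute d_i^2.
  (5-11)^2=36, (7-4)^2=9, (4-12)^2=64, (1-5)^2=16, (8-7)^2=1, (3-3)^2=0, (2-6)^2=16, (9-1)^2=64, (10-2)^2=64, (12-9)^2=9, (6-10)^2=16, (11-8)^2=9
sum(d^2) = 304.
Step 3: rho = 1 - 6*304 / (12*(12^2 - 1)) = 1 - 1824/1716 = -0.062937.
Step 4: Under H0, t = rho * sqrt((n-2)/(1-rho^2)) = -0.1994 ~ t(10).
Step 5: Two-sided p-value from the t-distribution with 10 df = 0.845931.
Step 6: alpha = 0.05. fail to reject H0.

rho = -0.0629, p = 0.845931, fail to reject H0 at alpha = 0.05.


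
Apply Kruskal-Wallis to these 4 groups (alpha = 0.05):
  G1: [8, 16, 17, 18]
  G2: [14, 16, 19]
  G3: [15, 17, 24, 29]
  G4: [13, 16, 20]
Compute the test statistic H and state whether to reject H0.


Step 1: Combine all N = 14 observations and assign midranks.
sorted (value, group, rank): (8,G1,1), (13,G4,2), (14,G2,3), (15,G3,4), (16,G1,6), (16,G2,6), (16,G4,6), (17,G1,8.5), (17,G3,8.5), (18,G1,10), (19,G2,11), (20,G4,12), (24,G3,13), (29,G3,14)
Step 2: Sum ranks within each group.
R_1 = 25.5 (n_1 = 4)
R_2 = 20 (n_2 = 3)
R_3 = 39.5 (n_3 = 4)
R_4 = 20 (n_4 = 3)
Step 3: H = 12/(N(N+1)) * sum(R_i^2/n_i) - 3(N+1)
     = 12/(14*15) * (25.5^2/4 + 20^2/3 + 39.5^2/4 + 20^2/3) - 3*15
     = 0.057143 * 819.292 - 45
     = 1.816667.
Step 4: Ties present; correction factor C = 1 - 30/(14^3 - 14) = 0.989011. Corrected H = 1.816667 / 0.989011 = 1.836852.
Step 5: Under H0, H ~ chi^2(3); p-value = 0.606949.
Step 6: alpha = 0.05. fail to reject H0.

H = 1.8369, df = 3, p = 0.606949, fail to reject H0.


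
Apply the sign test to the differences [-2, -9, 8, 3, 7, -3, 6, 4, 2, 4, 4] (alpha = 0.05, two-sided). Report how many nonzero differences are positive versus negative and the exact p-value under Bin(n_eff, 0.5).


Step 1: Discard zero differences. Original n = 11; n_eff = number of nonzero differences = 11.
Nonzero differences (with sign): -2, -9, +8, +3, +7, -3, +6, +4, +2, +4, +4
Step 2: Count signs: positive = 8, negative = 3.
Step 3: Under H0: P(positive) = 0.5, so the number of positives S ~ Bin(11, 0.5).
Step 4: Two-sided exact p-value = sum of Bin(11,0.5) probabilities at or below the observed probability = 0.226562.
Step 5: alpha = 0.05. fail to reject H0.

n_eff = 11, pos = 8, neg = 3, p = 0.226562, fail to reject H0.


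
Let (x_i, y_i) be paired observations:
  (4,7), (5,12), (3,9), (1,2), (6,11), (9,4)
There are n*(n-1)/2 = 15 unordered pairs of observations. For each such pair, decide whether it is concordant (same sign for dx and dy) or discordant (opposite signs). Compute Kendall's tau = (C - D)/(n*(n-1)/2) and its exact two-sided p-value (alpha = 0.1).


Step 1: Enumerate the 15 unordered pairs (i,j) with i<j and classify each by sign(x_j-x_i) * sign(y_j-y_i).
  (1,2):dx=+1,dy=+5->C; (1,3):dx=-1,dy=+2->D; (1,4):dx=-3,dy=-5->C; (1,5):dx=+2,dy=+4->C
  (1,6):dx=+5,dy=-3->D; (2,3):dx=-2,dy=-3->C; (2,4):dx=-4,dy=-10->C; (2,5):dx=+1,dy=-1->D
  (2,6):dx=+4,dy=-8->D; (3,4):dx=-2,dy=-7->C; (3,5):dx=+3,dy=+2->C; (3,6):dx=+6,dy=-5->D
  (4,5):dx=+5,dy=+9->C; (4,6):dx=+8,dy=+2->C; (5,6):dx=+3,dy=-7->D
Step 2: C = 9, D = 6, total pairs = 15.
Step 3: tau = (C - D)/(n(n-1)/2) = (9 - 6)/15 = 0.200000.
Step 4: Exact two-sided p-value (enumerate n! = 720 permutations of y under H0): p = 0.719444.
Step 5: alpha = 0.1. fail to reject H0.

tau_b = 0.2000 (C=9, D=6), p = 0.719444, fail to reject H0.


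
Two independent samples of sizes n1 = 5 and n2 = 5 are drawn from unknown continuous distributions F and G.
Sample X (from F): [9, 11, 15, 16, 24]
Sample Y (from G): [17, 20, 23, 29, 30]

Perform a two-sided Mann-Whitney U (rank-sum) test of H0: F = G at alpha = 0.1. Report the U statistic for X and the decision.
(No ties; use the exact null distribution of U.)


Step 1: Combine and sort all 10 observations; assign midranks.
sorted (value, group): (9,X), (11,X), (15,X), (16,X), (17,Y), (20,Y), (23,Y), (24,X), (29,Y), (30,Y)
ranks: 9->1, 11->2, 15->3, 16->4, 17->5, 20->6, 23->7, 24->8, 29->9, 30->10
Step 2: Rank sum for X: R1 = 1 + 2 + 3 + 4 + 8 = 18.
Step 3: U_X = R1 - n1(n1+1)/2 = 18 - 5*6/2 = 18 - 15 = 3.
       U_Y = n1*n2 - U_X = 25 - 3 = 22.
Step 4: No ties, so the exact null distribution of U (based on enumerating the C(10,5) = 252 equally likely rank assignments) gives the two-sided p-value.
Step 5: p-value = 0.055556; compare to alpha = 0.1. reject H0.

U_X = 3, p = 0.055556, reject H0 at alpha = 0.1.


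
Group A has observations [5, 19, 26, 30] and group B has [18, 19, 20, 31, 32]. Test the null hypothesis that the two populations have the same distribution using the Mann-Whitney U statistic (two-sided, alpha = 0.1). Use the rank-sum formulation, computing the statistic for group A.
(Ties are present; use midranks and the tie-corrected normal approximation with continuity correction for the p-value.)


Step 1: Combine and sort all 9 observations; assign midranks.
sorted (value, group): (5,X), (18,Y), (19,X), (19,Y), (20,Y), (26,X), (30,X), (31,Y), (32,Y)
ranks: 5->1, 18->2, 19->3.5, 19->3.5, 20->5, 26->6, 30->7, 31->8, 32->9
Step 2: Rank sum for X: R1 = 1 + 3.5 + 6 + 7 = 17.5.
Step 3: U_X = R1 - n1(n1+1)/2 = 17.5 - 4*5/2 = 17.5 - 10 = 7.5.
       U_Y = n1*n2 - U_X = 20 - 7.5 = 12.5.
Step 4: Ties are present, so use the tie-corrected normal approximation (with continuity correction) for the p-value.
Step 5: p-value = 0.622753; compare to alpha = 0.1. fail to reject H0.

U_X = 7.5, p = 0.622753, fail to reject H0 at alpha = 0.1.
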